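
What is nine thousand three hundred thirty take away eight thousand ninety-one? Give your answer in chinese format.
Convert nine thousand three hundred thirty (English words) → 9×1000 + 3×100 + 30 = 9330 (decimal)
Convert eight thousand ninety-one (English words) → 8×1000 + 91 = 8091 (decimal)
Compute 9330 - 8091 = 1239
Convert 1239 (decimal) → 1239 = 1×1000 + 2×100 + 3×10 + 9 → 一千二百三十九 (Chinese numeral)
一千二百三十九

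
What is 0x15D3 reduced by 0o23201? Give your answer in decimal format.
Convert 0x15D3 (hexadecimal) → 1×4096 + 5×256 + 13×16 + 3 = 5587 (decimal)
Convert 0o23201 (octal) → 2×4096 + 3×512 + 2×64 + 1 = 9857 (decimal)
Compute 5587 - 9857 = -4270
-4270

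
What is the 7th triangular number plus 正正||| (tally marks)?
The 7th triangular number = 7×8/2 = 28
Convert 正正||| (tally marks) → 5 + 5 + 3 = 13 (decimal)
Compute 28 + 13 = 41
41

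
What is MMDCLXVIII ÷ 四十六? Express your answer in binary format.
Convert MMDCLXVIII (Roman numeral) → 1000 + 1000 + 500 + 100 + 50 + 10 + 5 + 1 + 1 + 1 = 2668 (decimal)
Convert 四十六 (Chinese numeral) → 4×10 + 6 = 46 (decimal)
Compute 2668 ÷ 46 = 58
Convert 58 (decimal) → 58 = 32 + 16 + 8 + 2 → 0b111010 (binary)
0b111010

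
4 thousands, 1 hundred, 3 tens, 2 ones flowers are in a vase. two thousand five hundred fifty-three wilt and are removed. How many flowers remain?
Convert 4 thousands, 1 hundred, 3 tens, 2 ones (place-value notation) → 4×1000 + 1×100 + 3×10 + 2 = 4132 (decimal)
Convert two thousand five hundred fifty-three (English words) → 2×1000 + 5×100 + 53 = 2553 (decimal)
Compute 4132 - 2553 = 1579
1579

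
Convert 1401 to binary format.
Convert 1401 (decimal) → 1401 = 1024 + 256 + 64 + 32 + 16 + 8 + 1 → 0b10101111001 (binary)
0b10101111001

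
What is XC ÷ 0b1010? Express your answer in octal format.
Convert XC (Roman numeral) → 90 (decimal)
Convert 0b1010 (binary) → 8 + 2 = 10 (decimal)
Compute 90 ÷ 10 = 9
Convert 9 (decimal) → 9 = 1×8 + 1 → 0o11 (octal)
0o11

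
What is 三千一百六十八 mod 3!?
Convert 三千一百六十八 (Chinese numeral) → 3×1000 + 1×100 + 6×10 + 8 = 3168 (decimal)
Convert 3! (factorial) → 6 (decimal)
Compute 3168 mod 6 = 0
0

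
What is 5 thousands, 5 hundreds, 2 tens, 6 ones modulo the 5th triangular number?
Convert 5 thousands, 5 hundreds, 2 tens, 6 ones (place-value notation) → 5×1000 + 5×100 + 2×10 + 6 = 5526 (decimal)
Convert the 5th triangular number (triangular index) → 5×6/2 = 15 (decimal)
Compute 5526 mod 15 = 6
6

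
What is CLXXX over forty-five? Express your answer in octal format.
Convert CLXXX (Roman numeral) → 100 + 50 + 10 + 10 + 10 = 180 (decimal)
Convert forty-five (English words) → 45 (decimal)
Compute 180 ÷ 45 = 4
Convert 4 (decimal) → 0o4 (octal)
0o4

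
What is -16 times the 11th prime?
Convert the 11th prime (prime index) → 31 (decimal)
Compute -16 × 31 = -496
-496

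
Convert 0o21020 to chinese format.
Convert 0o21020 (octal) → 2×4096 + 1×512 + 2×8 = 8720 (decimal)
Convert 8720 (decimal) → 8720 = 8×1000 + 7×100 + 2×10 → 八千七百二十 (Chinese numeral)
八千七百二十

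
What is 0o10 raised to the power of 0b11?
Convert 0o10 (octal) → 1×8 = 8 (decimal)
Convert 0b11 (binary) → 2 + 1 = 3 (decimal)
Compute 8 ^ 3 = 512
512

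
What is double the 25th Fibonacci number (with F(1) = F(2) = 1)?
The 25th Fibonacci number (with F(1) = F(2) = 1) = 75025
Compute 75025 × 2 = 150050
150050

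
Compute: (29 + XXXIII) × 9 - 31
Convert XXXIII (Roman numeral) → 10 + 10 + 10 + 1 + 1 + 1 = 33 (decimal)
Expression in decimal: (29 + 33) × 9 - 31
Parentheses first: 29 + 33 = 62
Multiply: 62 × 9 = 558
Subtract: 558 - 31 = 527
527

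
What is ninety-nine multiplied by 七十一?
Convert ninety-nine (English words) → 99 (decimal)
Convert 七十一 (Chinese numeral) → 7×10 + 1 = 71 (decimal)
Compute 99 × 71 = 7029
7029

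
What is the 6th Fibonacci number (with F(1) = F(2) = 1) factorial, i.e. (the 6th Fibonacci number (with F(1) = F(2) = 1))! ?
Convert the 6th Fibonacci number (with F(1) = F(2) = 1) (Fibonacci index) → 1, 1, 2, 3, 5, 8 → 8 (decimal)
Compute 8! = 40320
40320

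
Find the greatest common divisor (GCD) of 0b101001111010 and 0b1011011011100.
Convert 0b101001111010 (binary) → 2048 + 512 + 64 + 32 + 16 + 8 + 2 = 2682 (decimal)
Convert 0b1011011011100 (binary) → 4096 + 1024 + 512 + 128 + 64 + 16 + 8 + 4 = 5852 (decimal)
Compute gcd(2682, 5852) = 2
2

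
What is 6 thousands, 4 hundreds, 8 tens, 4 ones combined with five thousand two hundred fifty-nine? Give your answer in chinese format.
Convert 6 thousands, 4 hundreds, 8 tens, 4 ones (place-value notation) → 6×1000 + 4×100 + 8×10 + 4 = 6484 (decimal)
Convert five thousand two hundred fifty-nine (English words) → 5×1000 + 2×100 + 59 = 5259 (decimal)
Compute 6484 + 5259 = 11743
Convert 11743 (decimal) → 11743 = 1×10000 + 1×1000 + 7×100 + 4×10 + 3 → 一万一千七百四十三 (Chinese numeral)
一万一千七百四十三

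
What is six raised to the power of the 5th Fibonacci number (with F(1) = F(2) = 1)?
Convert six (English words) → 6 (decimal)
Convert the 5th Fibonacci number (with F(1) = F(2) = 1) (Fibonacci index) → 1, 1, 2, 3, 5 → 5 (decimal)
Compute 6 ^ 5 = 7776
7776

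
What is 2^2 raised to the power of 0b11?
Convert 2^2 (power) → 4 (decimal)
Convert 0b11 (binary) → 2 + 1 = 3 (decimal)
Compute 4 ^ 3 = 64
64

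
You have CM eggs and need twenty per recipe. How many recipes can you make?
Convert CM (Roman numeral) → 900 (decimal)
Convert twenty (English words) → 20 (decimal)
Compute 900 ÷ 20 = 45
45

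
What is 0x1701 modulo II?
Convert 0x1701 (hexadecimal) → 1×4096 + 7×256 + 1 = 5889 (decimal)
Convert II (Roman numeral) → 1 + 1 = 2 (decimal)
Compute 5889 mod 2 = 1
1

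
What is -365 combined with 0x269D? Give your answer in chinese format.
Convert 0x269D (hexadecimal) → 2×4096 + 6×256 + 9×16 + 13 = 9885 (decimal)
Compute -365 + 9885 = 9520
Convert 9520 (decimal) → 9520 = 9×1000 + 5×100 + 2×10 → 九千五百二十 (Chinese numeral)
九千五百二十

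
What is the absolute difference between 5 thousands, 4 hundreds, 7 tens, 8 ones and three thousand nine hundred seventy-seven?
Convert 5 thousands, 4 hundreds, 7 tens, 8 ones (place-value notation) → 5×1000 + 4×100 + 7×10 + 8 = 5478 (decimal)
Convert three thousand nine hundred seventy-seven (English words) → 3×1000 + 9×100 + 77 = 3977 (decimal)
Compute |5478 - 3977| = 1501
1501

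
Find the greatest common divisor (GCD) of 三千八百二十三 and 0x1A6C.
Convert 三千八百二十三 (Chinese numeral) → 3×1000 + 8×100 + 2×10 + 3 = 3823 (decimal)
Convert 0x1A6C (hexadecimal) → 1×4096 + 10×256 + 6×16 + 12 = 6764 (decimal)
Compute gcd(3823, 6764) = 1
1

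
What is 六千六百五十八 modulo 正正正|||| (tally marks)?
Convert 六千六百五十八 (Chinese numeral) → 6×1000 + 6×100 + 5×10 + 8 = 6658 (decimal)
Convert 正正正|||| (tally marks) → 5 + 5 + 5 + 4 = 19 (decimal)
Compute 6658 mod 19 = 8
8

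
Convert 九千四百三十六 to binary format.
Convert 九千四百三十六 (Chinese numeral) → 9×1000 + 4×100 + 3×10 + 6 = 9436 (decimal)
Convert 9436 (decimal) → 9436 = 8192 + 1024 + 128 + 64 + 16 + 8 + 4 → 0b10010011011100 (binary)
0b10010011011100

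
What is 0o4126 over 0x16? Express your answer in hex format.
Convert 0o4126 (octal) → 4×512 + 1×64 + 2×8 + 6 = 2134 (decimal)
Convert 0x16 (hexadecimal) → 1×16 + 6 = 22 (decimal)
Compute 2134 ÷ 22 = 97
Convert 97 (decimal) → 97 = 6×16 + 1 → 0x61 (hexadecimal)
0x61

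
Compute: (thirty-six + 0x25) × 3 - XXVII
Convert thirty-six (English words) → 36 (decimal)
Convert 0x25 (hexadecimal) → 2×16 + 5 = 37 (decimal)
Convert XXVII (Roman numeral) → 10 + 10 + 5 + 1 + 1 = 27 (decimal)
Expression in decimal: (36 + 37) × 3 - 27
Parentheses first: 36 + 37 = 73
Multiply: 73 × 3 = 219
Subtract: 219 - 27 = 192
192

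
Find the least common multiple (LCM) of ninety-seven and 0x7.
Convert ninety-seven (English words) → 97 (decimal)
Convert 0x7 (hexadecimal) → 7 (decimal)
Compute lcm(97, 7) = 679
679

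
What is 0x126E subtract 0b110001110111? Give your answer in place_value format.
Convert 0x126E (hexadecimal) → 1×4096 + 2×256 + 6×16 + 14 = 4718 (decimal)
Convert 0b110001110111 (binary) → 2048 + 1024 + 64 + 32 + 16 + 4 + 2 + 1 = 3191 (decimal)
Compute 4718 - 3191 = 1527
Convert 1527 (decimal) → 1527 = 1×1000 + 5×100 + 2×10 + 7 → 1 thousand, 5 hundreds, 2 tens, 7 ones (place-value notation)
1 thousand, 5 hundreds, 2 tens, 7 ones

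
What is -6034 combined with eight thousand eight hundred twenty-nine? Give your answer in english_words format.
Convert eight thousand eight hundred twenty-nine (English words) → 8×1000 + 8×100 + 29 = 8829 (decimal)
Compute -6034 + 8829 = 2795
Convert 2795 (decimal) → 2795 = 2×1000 + 7×100 + 95 → two thousand seven hundred ninety-five (English words)
two thousand seven hundred ninety-five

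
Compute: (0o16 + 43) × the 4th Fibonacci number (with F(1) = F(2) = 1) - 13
Convert 0o16 (octal) → 1×8 + 6 = 14 (decimal)
Convert the 4th Fibonacci number (with F(1) = F(2) = 1) (Fibonacci index) → 1, 1, 2, 3 → 3 (decimal)
Expression in decimal: (14 + 43) × 3 - 13
Parentheses first: 14 + 43 = 57
Multiply: 57 × 3 = 171
Subtract: 171 - 13 = 158
158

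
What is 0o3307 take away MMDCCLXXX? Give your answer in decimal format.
Convert 0o3307 (octal) → 3×512 + 3×64 + 7 = 1735 (decimal)
Convert MMDCCLXXX (Roman numeral) → 1000 + 1000 + 500 + 100 + 100 + 50 + 10 + 10 + 10 = 2780 (decimal)
Compute 1735 - 2780 = -1045
-1045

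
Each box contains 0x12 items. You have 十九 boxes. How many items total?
Convert 0x12 (hexadecimal) → 1×16 + 2 = 18 (decimal)
Convert 十九 (Chinese numeral) → 1×10 + 9 = 19 (decimal)
Compute 18 × 19 = 342
342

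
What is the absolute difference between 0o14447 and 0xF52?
Convert 0o14447 (octal) → 1×4096 + 4×512 + 4×64 + 4×8 + 7 = 6439 (decimal)
Convert 0xF52 (hexadecimal) → 15×256 + 5×16 + 2 = 3922 (decimal)
Compute |6439 - 3922| = 2517
2517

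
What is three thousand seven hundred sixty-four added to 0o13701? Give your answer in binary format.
Convert three thousand seven hundred sixty-four (English words) → 3×1000 + 7×100 + 64 = 3764 (decimal)
Convert 0o13701 (octal) → 1×4096 + 3×512 + 7×64 + 1 = 6081 (decimal)
Compute 3764 + 6081 = 9845
Convert 9845 (decimal) → 9845 = 8192 + 1024 + 512 + 64 + 32 + 16 + 4 + 1 → 0b10011001110101 (binary)
0b10011001110101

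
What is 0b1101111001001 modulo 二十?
Convert 0b1101111001001 (binary) → 4096 + 2048 + 512 + 256 + 128 + 64 + 8 + 1 = 7113 (decimal)
Convert 二十 (Chinese numeral) → 2×10 = 20 (decimal)
Compute 7113 mod 20 = 13
13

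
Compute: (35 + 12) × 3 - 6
Parentheses first: 35 + 12 = 47
Multiply: 47 × 3 = 141
Subtract: 141 - 6 = 135
135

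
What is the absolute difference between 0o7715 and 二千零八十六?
Convert 0o7715 (octal) → 7×512 + 7×64 + 1×8 + 5 = 4045 (decimal)
Convert 二千零八十六 (Chinese numeral) → 2×1000 + 8×10 + 6 = 2086 (decimal)
Compute |4045 - 2086| = 1959
1959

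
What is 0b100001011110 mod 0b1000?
Convert 0b100001011110 (binary) → 2048 + 64 + 16 + 8 + 4 + 2 = 2142 (decimal)
Convert 0b1000 (binary) → 8 (decimal)
Compute 2142 mod 8 = 6
6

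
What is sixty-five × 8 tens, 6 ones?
Convert sixty-five (English words) → 65 (decimal)
Convert 8 tens, 6 ones (place-value notation) → 8×10 + 6 = 86 (decimal)
Compute 65 × 86 = 5590
5590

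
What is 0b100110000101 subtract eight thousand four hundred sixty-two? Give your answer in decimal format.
Convert 0b100110000101 (binary) → 2048 + 256 + 128 + 4 + 1 = 2437 (decimal)
Convert eight thousand four hundred sixty-two (English words) → 8×1000 + 4×100 + 62 = 8462 (decimal)
Compute 2437 - 8462 = -6025
-6025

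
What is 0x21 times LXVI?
Convert 0x21 (hexadecimal) → 2×16 + 1 = 33 (decimal)
Convert LXVI (Roman numeral) → 50 + 10 + 5 + 1 = 66 (decimal)
Compute 33 × 66 = 2178
2178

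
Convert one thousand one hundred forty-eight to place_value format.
Convert one thousand one hundred forty-eight (English words) → 1×1000 + 1×100 + 48 = 1148 (decimal)
Convert 1148 (decimal) → 1148 = 1×1000 + 1×100 + 4×10 + 8 → 1 thousand, 1 hundred, 4 tens, 8 ones (place-value notation)
1 thousand, 1 hundred, 4 tens, 8 ones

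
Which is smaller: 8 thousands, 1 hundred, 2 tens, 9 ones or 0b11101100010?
Convert 8 thousands, 1 hundred, 2 tens, 9 ones (place-value notation) → 8×1000 + 1×100 + 2×10 + 9 = 8129 (decimal)
Convert 0b11101100010 (binary) → 1024 + 512 + 256 + 64 + 32 + 2 = 1890 (decimal)
Compare 8129 vs 1890: smaller = 1890
1890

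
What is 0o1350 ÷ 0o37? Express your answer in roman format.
Convert 0o1350 (octal) → 1×512 + 3×64 + 5×8 = 744 (decimal)
Convert 0o37 (octal) → 3×8 + 7 = 31 (decimal)
Compute 744 ÷ 31 = 24
Convert 24 (decimal) → 24 = 10 + 10 + 4 → XXIV (Roman numeral)
XXIV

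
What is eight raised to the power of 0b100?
Convert eight (English words) → 8 (decimal)
Convert 0b100 (binary) → 4 (decimal)
Compute 8 ^ 4 = 4096
4096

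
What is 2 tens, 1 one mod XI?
Convert 2 tens, 1 one (place-value notation) → 2×10 + 1 = 21 (decimal)
Convert XI (Roman numeral) → 10 + 1 = 11 (decimal)
Compute 21 mod 11 = 10
10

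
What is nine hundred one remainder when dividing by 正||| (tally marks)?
Convert nine hundred one (English words) → 9×100 + 1 = 901 (decimal)
Convert 正||| (tally marks) → 5 + 3 = 8 (decimal)
Compute 901 mod 8 = 5
5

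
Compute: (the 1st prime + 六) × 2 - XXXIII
Convert the 1st prime (prime index) → 2 (decimal)
Convert 六 (Chinese numeral) → 6 (decimal)
Convert XXXIII (Roman numeral) → 10 + 10 + 10 + 1 + 1 + 1 = 33 (decimal)
Expression in decimal: (2 + 6) × 2 - 33
Parentheses first: 2 + 6 = 8
Multiply: 8 × 2 = 16
Subtract: 16 - 33 = -17
-17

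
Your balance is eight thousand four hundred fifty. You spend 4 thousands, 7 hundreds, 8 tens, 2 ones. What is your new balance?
Convert eight thousand four hundred fifty (English words) → 8×1000 + 4×100 + 50 = 8450 (decimal)
Convert 4 thousands, 7 hundreds, 8 tens, 2 ones (place-value notation) → 4×1000 + 7×100 + 8×10 + 2 = 4782 (decimal)
Compute 8450 - 4782 = 3668
3668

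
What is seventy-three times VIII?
Convert seventy-three (English words) → 73 (decimal)
Convert VIII (Roman numeral) → 5 + 1 + 1 + 1 = 8 (decimal)
Compute 73 × 8 = 584
584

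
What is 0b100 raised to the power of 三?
Convert 0b100 (binary) → 4 (decimal)
Convert 三 (Chinese numeral) → 3 (decimal)
Compute 4 ^ 3 = 64
64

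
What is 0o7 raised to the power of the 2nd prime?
Convert 0o7 (octal) → 7 (decimal)
Convert the 2nd prime (prime index) → 3 (decimal)
Compute 7 ^ 3 = 343
343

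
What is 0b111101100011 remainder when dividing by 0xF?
Convert 0b111101100011 (binary) → 2048 + 1024 + 512 + 256 + 64 + 32 + 2 + 1 = 3939 (decimal)
Convert 0xF (hexadecimal) → 15 (decimal)
Compute 3939 mod 15 = 9
9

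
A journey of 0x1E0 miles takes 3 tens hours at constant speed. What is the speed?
Convert 0x1E0 (hexadecimal) → 1×256 + 14×16 = 480 (decimal)
Convert 3 tens (place-value notation) → 3×10 = 30 (decimal)
Compute 480 ÷ 30 = 16
16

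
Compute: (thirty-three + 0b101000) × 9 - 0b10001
Convert thirty-three (English words) → 33 (decimal)
Convert 0b101000 (binary) → 32 + 8 = 40 (decimal)
Convert 0b10001 (binary) → 16 + 1 = 17 (decimal)
Expression in decimal: (33 + 40) × 9 - 17
Parentheses first: 33 + 40 = 73
Multiply: 73 × 9 = 657
Subtract: 657 - 17 = 640
640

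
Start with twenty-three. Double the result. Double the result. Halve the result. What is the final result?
Convert twenty-three (English words) → 23 (decimal)
Start: 23
23 × 2 = 46
46 × 2 = 92
92 ÷ 2 = 46
46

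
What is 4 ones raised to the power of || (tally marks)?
Convert 4 ones (place-value notation) → 4 (decimal)
Convert || (tally marks) → 2 (decimal)
Compute 4 ^ 2 = 16
16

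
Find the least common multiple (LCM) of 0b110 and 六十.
Convert 0b110 (binary) → 4 + 2 = 6 (decimal)
Convert 六十 (Chinese numeral) → 6×10 = 60 (decimal)
Compute lcm(6, 60) = 60
60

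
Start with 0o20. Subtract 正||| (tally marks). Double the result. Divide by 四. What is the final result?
Convert 0o20 (octal) → 2×8 = 16 (decimal)
Start: 16
Convert 正||| (tally marks) → 5 + 3 = 8 (decimal)
16 - 8 = 8
8 × 2 = 16
Convert 四 (Chinese numeral) → 4 (decimal)
16 ÷ 4 = 4
4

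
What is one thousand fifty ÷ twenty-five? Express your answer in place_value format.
Convert one thousand fifty (English words) → 1×1000 + 50 = 1050 (decimal)
Convert twenty-five (English words) → 25 (decimal)
Compute 1050 ÷ 25 = 42
Convert 42 (decimal) → 42 = 4×10 + 2 → 4 tens, 2 ones (place-value notation)
4 tens, 2 ones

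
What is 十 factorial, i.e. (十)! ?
Convert 十 (Chinese numeral) → 1×10 = 10 (decimal)
Compute 10! = 3628800
3628800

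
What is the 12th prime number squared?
The 12th prime number = 37
Compute 37² = 37 × 37 = 1369
1369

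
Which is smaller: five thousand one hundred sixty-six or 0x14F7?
Convert five thousand one hundred sixty-six (English words) → 5×1000 + 1×100 + 66 = 5166 (decimal)
Convert 0x14F7 (hexadecimal) → 1×4096 + 4×256 + 15×16 + 7 = 5367 (decimal)
Compare 5166 vs 5367: smaller = 5166
5166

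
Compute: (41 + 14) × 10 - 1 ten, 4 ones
Convert 1 ten, 4 ones (place-value notation) → 1×10 + 4 = 14 (decimal)
Expression in decimal: (41 + 14) × 10 - 14
Parentheses first: 41 + 14 = 55
Multiply: 55 × 10 = 550
Subtract: 550 - 14 = 536
536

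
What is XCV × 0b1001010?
Convert XCV (Roman numeral) → 90 + 5 = 95 (decimal)
Convert 0b1001010 (binary) → 64 + 8 + 2 = 74 (decimal)
Compute 95 × 74 = 7030
7030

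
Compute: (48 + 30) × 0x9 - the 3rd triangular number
Convert 0x9 (hexadecimal) → 9 (decimal)
Convert the 3rd triangular number (triangular index) → 3×4/2 = 6 (decimal)
Expression in decimal: (48 + 30) × 9 - 6
Parentheses first: 48 + 30 = 78
Multiply: 78 × 9 = 702
Subtract: 702 - 6 = 696
696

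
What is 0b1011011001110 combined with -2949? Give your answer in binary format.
Convert 0b1011011001110 (binary) → 4096 + 1024 + 512 + 128 + 64 + 8 + 4 + 2 = 5838 (decimal)
Compute 5838 + -2949 = 2889
Convert 2889 (decimal) → 2889 = 2048 + 512 + 256 + 64 + 8 + 1 → 0b101101001001 (binary)
0b101101001001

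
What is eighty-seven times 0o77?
Convert eighty-seven (English words) → 87 (decimal)
Convert 0o77 (octal) → 7×8 + 7 = 63 (decimal)
Compute 87 × 63 = 5481
5481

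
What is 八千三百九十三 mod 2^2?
Convert 八千三百九十三 (Chinese numeral) → 8×1000 + 3×100 + 9×10 + 3 = 8393 (decimal)
Convert 2^2 (power) → 4 (decimal)
Compute 8393 mod 4 = 1
1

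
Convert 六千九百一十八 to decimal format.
Convert 六千九百一十八 (Chinese numeral) → 6×1000 + 9×100 + 1×10 + 8 = 6918 (decimal)
6918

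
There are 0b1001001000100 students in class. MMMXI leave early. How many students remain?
Convert 0b1001001000100 (binary) → 4096 + 512 + 64 + 4 = 4676 (decimal)
Convert MMMXI (Roman numeral) → 1000 + 1000 + 1000 + 10 + 1 = 3011 (decimal)
Compute 4676 - 3011 = 1665
1665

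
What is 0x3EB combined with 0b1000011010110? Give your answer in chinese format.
Convert 0x3EB (hexadecimal) → 3×256 + 14×16 + 11 = 1003 (decimal)
Convert 0b1000011010110 (binary) → 4096 + 128 + 64 + 16 + 4 + 2 = 4310 (decimal)
Compute 1003 + 4310 = 5313
Convert 5313 (decimal) → 5313 = 5×1000 + 3×100 + 1×10 + 3 → 五千三百一十三 (Chinese numeral)
五千三百一十三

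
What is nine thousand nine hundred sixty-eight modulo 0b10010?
Convert nine thousand nine hundred sixty-eight (English words) → 9×1000 + 9×100 + 68 = 9968 (decimal)
Convert 0b10010 (binary) → 16 + 2 = 18 (decimal)
Compute 9968 mod 18 = 14
14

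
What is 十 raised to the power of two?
Convert 十 (Chinese numeral) → 1×10 = 10 (decimal)
Convert two (English words) → 2 (decimal)
Compute 10 ^ 2 = 100
100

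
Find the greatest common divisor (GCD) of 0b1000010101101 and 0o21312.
Convert 0b1000010101101 (binary) → 4096 + 128 + 32 + 8 + 4 + 1 = 4269 (decimal)
Convert 0o21312 (octal) → 2×4096 + 1×512 + 3×64 + 1×8 + 2 = 8906 (decimal)
Compute gcd(4269, 8906) = 1
1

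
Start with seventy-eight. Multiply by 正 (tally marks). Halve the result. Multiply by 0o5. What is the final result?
Convert seventy-eight (English words) → 78 (decimal)
Start: 78
Convert 正 (tally marks) → 5 (decimal)
78 × 5 = 390
390 ÷ 2 = 195
Convert 0o5 (octal) → 5 (decimal)
195 × 5 = 975
975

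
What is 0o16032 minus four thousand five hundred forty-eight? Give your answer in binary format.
Convert 0o16032 (octal) → 1×4096 + 6×512 + 3×8 + 2 = 7194 (decimal)
Convert four thousand five hundred forty-eight (English words) → 4×1000 + 5×100 + 48 = 4548 (decimal)
Compute 7194 - 4548 = 2646
Convert 2646 (decimal) → 2646 = 2048 + 512 + 64 + 16 + 4 + 2 → 0b101001010110 (binary)
0b101001010110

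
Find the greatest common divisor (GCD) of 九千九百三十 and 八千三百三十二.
Convert 九千九百三十 (Chinese numeral) → 9×1000 + 9×100 + 3×10 = 9930 (decimal)
Convert 八千三百三十二 (Chinese numeral) → 8×1000 + 3×100 + 3×10 + 2 = 8332 (decimal)
Compute gcd(9930, 8332) = 2
2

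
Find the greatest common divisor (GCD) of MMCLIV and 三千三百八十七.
Convert MMCLIV (Roman numeral) → 1000 + 1000 + 100 + 50 + 4 = 2154 (decimal)
Convert 三千三百八十七 (Chinese numeral) → 3×1000 + 3×100 + 8×10 + 7 = 3387 (decimal)
Compute gcd(2154, 3387) = 3
3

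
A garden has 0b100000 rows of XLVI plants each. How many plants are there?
Convert XLVI (Roman numeral) → 40 + 5 + 1 = 46 (decimal)
Convert 0b100000 (binary) → 32 (decimal)
Compute 46 × 32 = 1472
1472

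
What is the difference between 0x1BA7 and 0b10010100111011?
Convert 0x1BA7 (hexadecimal) → 1×4096 + 11×256 + 10×16 + 7 = 7079 (decimal)
Convert 0b10010100111011 (binary) → 8192 + 1024 + 256 + 32 + 16 + 8 + 2 + 1 = 9531 (decimal)
Difference: |7079 - 9531| = 2452
2452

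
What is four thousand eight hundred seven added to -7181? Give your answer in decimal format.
Convert four thousand eight hundred seven (English words) → 4×1000 + 8×100 + 7 = 4807 (decimal)
Compute 4807 + -7181 = -2374
-2374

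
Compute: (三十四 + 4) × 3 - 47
Convert 三十四 (Chinese numeral) → 3×10 + 4 = 34 (decimal)
Expression in decimal: (34 + 4) × 3 - 47
Parentheses first: 34 + 4 = 38
Multiply: 38 × 3 = 114
Subtract: 114 - 47 = 67
67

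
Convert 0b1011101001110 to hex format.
Convert 0b1011101001110 (binary) → 4096 + 1024 + 512 + 256 + 64 + 8 + 4 + 2 = 5966 (decimal)
Convert 5966 (decimal) → 5966 = 1×4096 + 7×256 + 4×16 + 14 → 0x174E (hexadecimal)
0x174E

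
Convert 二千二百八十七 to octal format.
Convert 二千二百八十七 (Chinese numeral) → 2×1000 + 2×100 + 8×10 + 7 = 2287 (decimal)
Convert 2287 (decimal) → 2287 = 4×512 + 3×64 + 5×8 + 7 → 0o4357 (octal)
0o4357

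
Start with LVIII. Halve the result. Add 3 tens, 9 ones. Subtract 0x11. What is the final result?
Convert LVIII (Roman numeral) → 50 + 5 + 1 + 1 + 1 = 58 (decimal)
Start: 58
58 ÷ 2 = 29
Convert 3 tens, 9 ones (place-value notation) → 3×10 + 9 = 39 (decimal)
29 + 39 = 68
Convert 0x11 (hexadecimal) → 1×16 + 1 = 17 (decimal)
68 - 17 = 51
51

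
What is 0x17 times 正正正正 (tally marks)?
Convert 0x17 (hexadecimal) → 1×16 + 7 = 23 (decimal)
Convert 正正正正 (tally marks) → 5 + 5 + 5 + 5 = 20 (decimal)
Compute 23 × 20 = 460
460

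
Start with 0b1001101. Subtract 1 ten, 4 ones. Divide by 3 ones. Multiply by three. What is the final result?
Convert 0b1001101 (binary) → 64 + 8 + 4 + 1 = 77 (decimal)
Start: 77
Convert 1 ten, 4 ones (place-value notation) → 1×10 + 4 = 14 (decimal)
77 - 14 = 63
Convert 3 ones (place-value notation) → 3 (decimal)
63 ÷ 3 = 21
Convert three (English words) → 3 (decimal)
21 × 3 = 63
63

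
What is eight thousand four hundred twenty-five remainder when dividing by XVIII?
Convert eight thousand four hundred twenty-five (English words) → 8×1000 + 4×100 + 25 = 8425 (decimal)
Convert XVIII (Roman numeral) → 10 + 5 + 1 + 1 + 1 = 18 (decimal)
Compute 8425 mod 18 = 1
1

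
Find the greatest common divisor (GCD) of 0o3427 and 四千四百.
Convert 0o3427 (octal) → 3×512 + 4×64 + 2×8 + 7 = 1815 (decimal)
Convert 四千四百 (Chinese numeral) → 4×1000 + 4×100 = 4400 (decimal)
Compute gcd(1815, 4400) = 55
55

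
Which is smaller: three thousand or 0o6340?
Convert three thousand (English words) → 3×1000 = 3000 (decimal)
Convert 0o6340 (octal) → 6×512 + 3×64 + 4×8 = 3296 (decimal)
Compare 3000 vs 3296: smaller = 3000
3000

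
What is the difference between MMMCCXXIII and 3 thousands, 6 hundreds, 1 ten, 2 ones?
Convert MMMCCXXIII (Roman numeral) → 1000 + 1000 + 1000 + 100 + 100 + 10 + 10 + 1 + 1 + 1 = 3223 (decimal)
Convert 3 thousands, 6 hundreds, 1 ten, 2 ones (place-value notation) → 3×1000 + 6×100 + 1×10 + 2 = 3612 (decimal)
Difference: |3223 - 3612| = 389
389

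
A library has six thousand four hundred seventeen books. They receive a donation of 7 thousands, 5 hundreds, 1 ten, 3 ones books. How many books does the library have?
Convert six thousand four hundred seventeen (English words) → 6×1000 + 4×100 + 17 = 6417 (decimal)
Convert 7 thousands, 5 hundreds, 1 ten, 3 ones (place-value notation) → 7×1000 + 5×100 + 1×10 + 3 = 7513 (decimal)
Compute 6417 + 7513 = 13930
13930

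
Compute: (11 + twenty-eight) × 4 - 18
Convert twenty-eight (English words) → 28 (decimal)
Expression in decimal: (11 + 28) × 4 - 18
Parentheses first: 11 + 28 = 39
Multiply: 39 × 4 = 156
Subtract: 156 - 18 = 138
138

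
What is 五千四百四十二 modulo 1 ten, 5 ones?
Convert 五千四百四十二 (Chinese numeral) → 5×1000 + 4×100 + 4×10 + 2 = 5442 (decimal)
Convert 1 ten, 5 ones (place-value notation) → 1×10 + 5 = 15 (decimal)
Compute 5442 mod 15 = 12
12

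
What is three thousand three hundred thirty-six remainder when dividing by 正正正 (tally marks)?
Convert three thousand three hundred thirty-six (English words) → 3×1000 + 3×100 + 36 = 3336 (decimal)
Convert 正正正 (tally marks) → 5 + 5 + 5 = 15 (decimal)
Compute 3336 mod 15 = 6
6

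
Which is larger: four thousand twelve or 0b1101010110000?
Convert four thousand twelve (English words) → 4×1000 + 12 = 4012 (decimal)
Convert 0b1101010110000 (binary) → 4096 + 2048 + 512 + 128 + 32 + 16 = 6832 (decimal)
Compare 4012 vs 6832: larger = 6832
6832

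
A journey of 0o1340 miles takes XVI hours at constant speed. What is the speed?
Convert 0o1340 (octal) → 1×512 + 3×64 + 4×8 = 736 (decimal)
Convert XVI (Roman numeral) → 10 + 5 + 1 = 16 (decimal)
Compute 736 ÷ 16 = 46
46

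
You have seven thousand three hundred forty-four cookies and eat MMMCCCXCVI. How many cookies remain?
Convert seven thousand three hundred forty-four (English words) → 7×1000 + 3×100 + 44 = 7344 (decimal)
Convert MMMCCCXCVI (Roman numeral) → 1000 + 1000 + 1000 + 100 + 100 + 100 + 90 + 5 + 1 = 3396 (decimal)
Compute 7344 - 3396 = 3948
3948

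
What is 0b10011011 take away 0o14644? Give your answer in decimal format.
Convert 0b10011011 (binary) → 128 + 16 + 8 + 2 + 1 = 155 (decimal)
Convert 0o14644 (octal) → 1×4096 + 4×512 + 6×64 + 4×8 + 4 = 6564 (decimal)
Compute 155 - 6564 = -6409
-6409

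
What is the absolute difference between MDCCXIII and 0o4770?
Convert MDCCXIII (Roman numeral) → 1000 + 500 + 100 + 100 + 10 + 1 + 1 + 1 = 1713 (decimal)
Convert 0o4770 (octal) → 4×512 + 7×64 + 7×8 = 2552 (decimal)
Compute |1713 - 2552| = 839
839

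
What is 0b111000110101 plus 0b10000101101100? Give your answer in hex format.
Convert 0b111000110101 (binary) → 2048 + 1024 + 512 + 32 + 16 + 4 + 1 = 3637 (decimal)
Convert 0b10000101101100 (binary) → 8192 + 256 + 64 + 32 + 8 + 4 = 8556 (decimal)
Compute 3637 + 8556 = 12193
Convert 12193 (decimal) → 12193 = 2×4096 + 15×256 + 10×16 + 1 → 0x2FA1 (hexadecimal)
0x2FA1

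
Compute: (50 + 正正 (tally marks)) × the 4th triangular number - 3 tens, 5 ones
Convert 正正 (tally marks) → 5 + 5 = 10 (decimal)
Convert the 4th triangular number (triangular index) → 4×5/2 = 10 (decimal)
Convert 3 tens, 5 ones (place-value notation) → 3×10 + 5 = 35 (decimal)
Expression in decimal: (50 + 10) × 10 - 35
Parentheses first: 50 + 10 = 60
Multiply: 60 × 10 = 600
Subtract: 600 - 35 = 565
565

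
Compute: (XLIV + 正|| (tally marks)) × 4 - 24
Convert XLIV (Roman numeral) → 40 + 4 = 44 (decimal)
Convert 正|| (tally marks) → 5 + 2 = 7 (decimal)
Expression in decimal: (44 + 7) × 4 - 24
Parentheses first: 44 + 7 = 51
Multiply: 51 × 4 = 204
Subtract: 204 - 24 = 180
180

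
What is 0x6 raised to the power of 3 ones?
Convert 0x6 (hexadecimal) → 6 (decimal)
Convert 3 ones (place-value notation) → 3 (decimal)
Compute 6 ^ 3 = 216
216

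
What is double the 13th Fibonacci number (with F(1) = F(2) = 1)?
The 13th Fibonacci number (with F(1) = F(2) = 1): 1, 1, 2, 3, 5, 8, 13, 21, 34, 55, 89, 144, 233 → 233
Compute 233 × 2 = 466
466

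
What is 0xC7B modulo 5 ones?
Convert 0xC7B (hexadecimal) → 12×256 + 7×16 + 11 = 3195 (decimal)
Convert 5 ones (place-value notation) → 5 (decimal)
Compute 3195 mod 5 = 0
0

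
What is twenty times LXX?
Convert twenty (English words) → 20 (decimal)
Convert LXX (Roman numeral) → 50 + 10 + 10 = 70 (decimal)
Compute 20 × 70 = 1400
1400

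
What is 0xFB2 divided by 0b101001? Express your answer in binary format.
Convert 0xFB2 (hexadecimal) → 15×256 + 11×16 + 2 = 4018 (decimal)
Convert 0b101001 (binary) → 32 + 8 + 1 = 41 (decimal)
Compute 4018 ÷ 41 = 98
Convert 98 (decimal) → 98 = 64 + 32 + 2 → 0b1100010 (binary)
0b1100010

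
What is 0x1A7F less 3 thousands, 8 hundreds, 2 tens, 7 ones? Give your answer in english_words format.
Convert 0x1A7F (hexadecimal) → 1×4096 + 10×256 + 7×16 + 15 = 6783 (decimal)
Convert 3 thousands, 8 hundreds, 2 tens, 7 ones (place-value notation) → 3×1000 + 8×100 + 2×10 + 7 = 3827 (decimal)
Compute 6783 - 3827 = 2956
Convert 2956 (decimal) → 2956 = 2×1000 + 9×100 + 56 → two thousand nine hundred fifty-six (English words)
two thousand nine hundred fifty-six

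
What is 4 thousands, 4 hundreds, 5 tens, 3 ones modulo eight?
Convert 4 thousands, 4 hundreds, 5 tens, 3 ones (place-value notation) → 4×1000 + 4×100 + 5×10 + 3 = 4453 (decimal)
Convert eight (English words) → 8 (decimal)
Compute 4453 mod 8 = 5
5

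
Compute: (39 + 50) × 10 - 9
Parentheses first: 39 + 50 = 89
Multiply: 89 × 10 = 890
Subtract: 890 - 9 = 881
881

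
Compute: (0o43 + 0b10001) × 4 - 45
Convert 0o43 (octal) → 4×8 + 3 = 35 (decimal)
Convert 0b10001 (binary) → 16 + 1 = 17 (decimal)
Expression in decimal: (35 + 17) × 4 - 45
Parentheses first: 35 + 17 = 52
Multiply: 52 × 4 = 208
Subtract: 208 - 45 = 163
163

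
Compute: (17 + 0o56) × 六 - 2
Convert 0o56 (octal) → 5×8 + 6 = 46 (decimal)
Convert 六 (Chinese numeral) → 6 (decimal)
Expression in decimal: (17 + 46) × 6 - 2
Parentheses first: 17 + 46 = 63
Multiply: 63 × 6 = 378
Subtract: 378 - 2 = 376
376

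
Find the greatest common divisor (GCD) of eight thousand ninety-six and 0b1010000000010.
Convert eight thousand ninety-six (English words) → 8×1000 + 96 = 8096 (decimal)
Convert 0b1010000000010 (binary) → 4096 + 1024 + 2 = 5122 (decimal)
Compute gcd(8096, 5122) = 2
2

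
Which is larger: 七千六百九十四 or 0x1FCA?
Convert 七千六百九十四 (Chinese numeral) → 7×1000 + 6×100 + 9×10 + 4 = 7694 (decimal)
Convert 0x1FCA (hexadecimal) → 1×4096 + 15×256 + 12×16 + 10 = 8138 (decimal)
Compare 7694 vs 8138: larger = 8138
8138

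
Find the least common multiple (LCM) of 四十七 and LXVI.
Convert 四十七 (Chinese numeral) → 4×10 + 7 = 47 (decimal)
Convert LXVI (Roman numeral) → 50 + 10 + 5 + 1 = 66 (decimal)
Compute lcm(47, 66) = 3102
3102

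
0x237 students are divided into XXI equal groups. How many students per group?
Convert 0x237 (hexadecimal) → 2×256 + 3×16 + 7 = 567 (decimal)
Convert XXI (Roman numeral) → 10 + 10 + 1 = 21 (decimal)
Compute 567 ÷ 21 = 27
27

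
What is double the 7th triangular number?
The 7th triangular number = 7×8/2 = 28
Compute 28 × 2 = 56
56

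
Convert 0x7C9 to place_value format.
Convert 0x7C9 (hexadecimal) → 7×256 + 12×16 + 9 = 1993 (decimal)
Convert 1993 (decimal) → 1993 = 1×1000 + 9×100 + 9×10 + 3 → 1 thousand, 9 hundreds, 9 tens, 3 ones (place-value notation)
1 thousand, 9 hundreds, 9 tens, 3 ones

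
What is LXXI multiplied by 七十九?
Convert LXXI (Roman numeral) → 50 + 10 + 10 + 1 = 71 (decimal)
Convert 七十九 (Chinese numeral) → 7×10 + 9 = 79 (decimal)
Compute 71 × 79 = 5609
5609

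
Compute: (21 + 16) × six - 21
Convert six (English words) → 6 (decimal)
Expression in decimal: (21 + 16) × 6 - 21
Parentheses first: 21 + 16 = 37
Multiply: 37 × 6 = 222
Subtract: 222 - 21 = 201
201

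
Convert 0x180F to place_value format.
Convert 0x180F (hexadecimal) → 1×4096 + 8×256 + 15 = 6159 (decimal)
Convert 6159 (decimal) → 6159 = 6×1000 + 1×100 + 5×10 + 9 → 6 thousands, 1 hundred, 5 tens, 9 ones (place-value notation)
6 thousands, 1 hundred, 5 tens, 9 ones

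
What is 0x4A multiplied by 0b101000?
Convert 0x4A (hexadecimal) → 4×16 + 10 = 74 (decimal)
Convert 0b101000 (binary) → 32 + 8 = 40 (decimal)
Compute 74 × 40 = 2960
2960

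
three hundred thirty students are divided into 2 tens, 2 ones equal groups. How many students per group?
Convert three hundred thirty (English words) → 3×100 + 30 = 330 (decimal)
Convert 2 tens, 2 ones (place-value notation) → 2×10 + 2 = 22 (decimal)
Compute 330 ÷ 22 = 15
15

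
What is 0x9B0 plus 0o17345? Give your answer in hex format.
Convert 0x9B0 (hexadecimal) → 9×256 + 11×16 = 2480 (decimal)
Convert 0o17345 (octal) → 1×4096 + 7×512 + 3×64 + 4×8 + 5 = 7909 (decimal)
Compute 2480 + 7909 = 10389
Convert 10389 (decimal) → 10389 = 2×4096 + 8×256 + 9×16 + 5 → 0x2895 (hexadecimal)
0x2895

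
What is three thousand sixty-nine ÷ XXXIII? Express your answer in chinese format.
Convert three thousand sixty-nine (English words) → 3×1000 + 69 = 3069 (decimal)
Convert XXXIII (Roman numeral) → 10 + 10 + 10 + 1 + 1 + 1 = 33 (decimal)
Compute 3069 ÷ 33 = 93
Convert 93 (decimal) → 93 = 9×10 + 3 → 九十三 (Chinese numeral)
九十三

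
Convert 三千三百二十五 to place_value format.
Convert 三千三百二十五 (Chinese numeral) → 3×1000 + 3×100 + 2×10 + 5 = 3325 (decimal)
Convert 3325 (decimal) → 3325 = 3×1000 + 3×100 + 2×10 + 5 → 3 thousands, 3 hundreds, 2 tens, 5 ones (place-value notation)
3 thousands, 3 hundreds, 2 tens, 5 ones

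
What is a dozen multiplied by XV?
Convert a dozen (colloquial) → 12 (decimal)
Convert XV (Roman numeral) → 10 + 5 = 15 (decimal)
Compute 12 × 15 = 180
180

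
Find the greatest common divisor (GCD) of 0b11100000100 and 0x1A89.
Convert 0b11100000100 (binary) → 1024 + 512 + 256 + 4 = 1796 (decimal)
Convert 0x1A89 (hexadecimal) → 1×4096 + 10×256 + 8×16 + 9 = 6793 (decimal)
Compute gcd(1796, 6793) = 1
1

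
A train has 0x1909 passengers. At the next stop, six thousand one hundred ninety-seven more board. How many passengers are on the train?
Convert 0x1909 (hexadecimal) → 1×4096 + 9×256 + 9 = 6409 (decimal)
Convert six thousand one hundred ninety-seven (English words) → 6×1000 + 1×100 + 97 = 6197 (decimal)
Compute 6409 + 6197 = 12606
12606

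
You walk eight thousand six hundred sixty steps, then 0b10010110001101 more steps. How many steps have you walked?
Convert eight thousand six hundred sixty (English words) → 8×1000 + 6×100 + 60 = 8660 (decimal)
Convert 0b10010110001101 (binary) → 8192 + 1024 + 256 + 128 + 8 + 4 + 1 = 9613 (decimal)
Compute 8660 + 9613 = 18273
18273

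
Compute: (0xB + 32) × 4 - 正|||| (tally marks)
Convert 0xB (hexadecimal) → 11 (decimal)
Convert 正|||| (tally marks) → 5 + 4 = 9 (decimal)
Expression in decimal: (11 + 32) × 4 - 9
Parentheses first: 11 + 32 = 43
Multiply: 43 × 4 = 172
Subtract: 172 - 9 = 163
163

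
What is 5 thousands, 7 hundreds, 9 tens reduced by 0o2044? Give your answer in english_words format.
Convert 5 thousands, 7 hundreds, 9 tens (place-value notation) → 5×1000 + 7×100 + 9×10 = 5790 (decimal)
Convert 0o2044 (octal) → 2×512 + 4×8 + 4 = 1060 (decimal)
Compute 5790 - 1060 = 4730
Convert 4730 (decimal) → 4730 = 4×1000 + 7×100 + 30 → four thousand seven hundred thirty (English words)
four thousand seven hundred thirty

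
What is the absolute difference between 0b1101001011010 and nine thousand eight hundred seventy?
Convert 0b1101001011010 (binary) → 4096 + 2048 + 512 + 64 + 16 + 8 + 2 = 6746 (decimal)
Convert nine thousand eight hundred seventy (English words) → 9×1000 + 8×100 + 70 = 9870 (decimal)
Compute |6746 - 9870| = 3124
3124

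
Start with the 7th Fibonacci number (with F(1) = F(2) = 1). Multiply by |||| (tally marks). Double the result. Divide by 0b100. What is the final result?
Convert the 7th Fibonacci number (with F(1) = F(2) = 1) (Fibonacci index) → 1, 1, 2, 3, 5, 8, 13 → 13 (decimal)
Start: 13
Convert |||| (tally marks) → 4 (decimal)
13 × 4 = 52
52 × 2 = 104
Convert 0b100 (binary) → 4 (decimal)
104 ÷ 4 = 26
26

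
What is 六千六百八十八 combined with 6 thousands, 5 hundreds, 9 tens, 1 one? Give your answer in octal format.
Convert 六千六百八十八 (Chinese numeral) → 6×1000 + 6×100 + 8×10 + 8 = 6688 (decimal)
Convert 6 thousands, 5 hundreds, 9 tens, 1 one (place-value notation) → 6×1000 + 5×100 + 9×10 + 1 = 6591 (decimal)
Compute 6688 + 6591 = 13279
Convert 13279 (decimal) → 13279 = 3×4096 + 1×512 + 7×64 + 3×8 + 7 → 0o31737 (octal)
0o31737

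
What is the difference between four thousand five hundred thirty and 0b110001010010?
Convert four thousand five hundred thirty (English words) → 4×1000 + 5×100 + 30 = 4530 (decimal)
Convert 0b110001010010 (binary) → 2048 + 1024 + 64 + 16 + 2 = 3154 (decimal)
Difference: |4530 - 3154| = 1376
1376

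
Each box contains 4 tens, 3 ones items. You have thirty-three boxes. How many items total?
Convert 4 tens, 3 ones (place-value notation) → 4×10 + 3 = 43 (decimal)
Convert thirty-three (English words) → 33 (decimal)
Compute 43 × 33 = 1419
1419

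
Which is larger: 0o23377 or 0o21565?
Convert 0o23377 (octal) → 2×4096 + 3×512 + 3×64 + 7×8 + 7 = 9983 (decimal)
Convert 0o21565 (octal) → 2×4096 + 1×512 + 5×64 + 6×8 + 5 = 9077 (decimal)
Compare 9983 vs 9077: larger = 9983
9983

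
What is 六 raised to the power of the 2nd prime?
Convert 六 (Chinese numeral) → 6 (decimal)
Convert the 2nd prime (prime index) → 3 (decimal)
Compute 6 ^ 3 = 216
216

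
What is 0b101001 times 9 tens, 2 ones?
Convert 0b101001 (binary) → 32 + 8 + 1 = 41 (decimal)
Convert 9 tens, 2 ones (place-value notation) → 9×10 + 2 = 92 (decimal)
Compute 41 × 92 = 3772
3772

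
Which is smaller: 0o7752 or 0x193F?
Convert 0o7752 (octal) → 7×512 + 7×64 + 5×8 + 2 = 4074 (decimal)
Convert 0x193F (hexadecimal) → 1×4096 + 9×256 + 3×16 + 15 = 6463 (decimal)
Compare 4074 vs 6463: smaller = 4074
4074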